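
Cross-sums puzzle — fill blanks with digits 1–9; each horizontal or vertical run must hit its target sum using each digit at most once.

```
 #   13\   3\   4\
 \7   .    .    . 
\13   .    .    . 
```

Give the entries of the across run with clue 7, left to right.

4 2 1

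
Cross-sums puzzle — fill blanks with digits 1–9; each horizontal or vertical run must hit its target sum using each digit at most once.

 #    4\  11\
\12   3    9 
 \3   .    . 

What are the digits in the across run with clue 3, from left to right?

1, 2

3 in 2 cells must be {1,2}; 4 in 2 cells must be {1,3}.
R2C1 = 4 − 3 = 1 completes the 4 down.
R2C2 = 3 − 1 = 2 completes the 3 across.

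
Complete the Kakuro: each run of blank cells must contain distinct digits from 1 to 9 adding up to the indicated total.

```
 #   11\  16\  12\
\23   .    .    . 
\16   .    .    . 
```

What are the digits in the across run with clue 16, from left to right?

5 7 4

23 in 3 cells must be {6,8,9}; 16 in 2 cells must be {7,9}.
The 23 across and the 16 down share only 9, so R1C2 = 9.
Given what's placed, R1C3 must be 8 to fit the 23 across and 12 down.
R2C2 = 16 − 9 = 7 completes the 16 down.
R2C3 = 12 − 8 = 4 completes the 12 down.
R1C1 = 23 − 17 = 6 completes the 23 across.
R2C1 = 16 − 11 = 5 completes the 16 across.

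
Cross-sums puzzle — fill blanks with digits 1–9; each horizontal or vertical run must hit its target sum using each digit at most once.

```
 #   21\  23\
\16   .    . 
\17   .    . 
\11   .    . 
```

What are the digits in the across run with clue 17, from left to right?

16 in 2 cells must be {7,9}; 17 in 2 cells must be {8,9}; 23 in 3 cells must be {6,8,9}.
The 16 across and the 23 down share only 9, so R1C2 = 9.
Given what's placed, R2C2 must be 8 to fit the 17 across and 23 down.
R3C2 = 23 − 17 = 6 completes the 23 down.
R1C1 = 16 − 9 = 7 completes the 16 across.
R2C1 = 17 − 8 = 9 completes the 17 across.
R3C1 = 11 − 6 = 5 completes the 11 across.

9 8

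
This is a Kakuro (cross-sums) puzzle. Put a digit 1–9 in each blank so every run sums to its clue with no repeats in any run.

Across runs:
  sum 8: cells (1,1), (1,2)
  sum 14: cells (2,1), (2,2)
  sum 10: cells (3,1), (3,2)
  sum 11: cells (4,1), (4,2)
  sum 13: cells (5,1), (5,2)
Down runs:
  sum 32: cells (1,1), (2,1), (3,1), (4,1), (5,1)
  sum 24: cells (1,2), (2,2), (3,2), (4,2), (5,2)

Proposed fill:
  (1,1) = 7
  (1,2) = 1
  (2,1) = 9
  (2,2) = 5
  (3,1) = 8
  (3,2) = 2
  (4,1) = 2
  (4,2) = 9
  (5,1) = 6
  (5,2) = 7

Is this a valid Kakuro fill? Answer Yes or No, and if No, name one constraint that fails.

Yes

Across: 7+1=8; 9+5=14; 8+2=10; 2+9=11; 6+7=13. Down: 7+9+8+2+6=32; 1+5+2+9+7=24. No digit repeats within any run.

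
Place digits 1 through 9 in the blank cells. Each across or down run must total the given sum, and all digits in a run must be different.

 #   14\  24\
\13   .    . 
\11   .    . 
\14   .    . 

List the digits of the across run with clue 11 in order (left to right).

3 8

24 in 3 cells must be {7,8,9}.
Nothing is forced directly, so branch on R1C2, whose candidates are 7 or 8 or 9. If R1C2 = 8: that forces R1C1 = 5, R3C2 = 9, R2C2 = 7, after which R3C1 would have to be in {5} for the 14 across but in {1,2,3,6,7,8} for the 14 down — contradiction. If R1C2 = 9: that forces R1C1 = 4, R3C2 = 8, R2C2 = 7, after which R3C1 would have to be in {6} for the 14 across but in {1,2,3,7,8,9} for the 14 down — contradiction. So R1C2 = 7.
R1C1 = 13 − 7 = 6 completes the 13 across.
Given what's placed, R3C1 must be 5 to fit the 14 across and 14 down.
R3C2 = 14 − 5 = 9 completes the 14 across.
R2C1 = 14 − 11 = 3 completes the 14 down.
R2C2 = 11 − 3 = 8 completes the 11 across.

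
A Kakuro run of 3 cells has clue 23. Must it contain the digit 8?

Yes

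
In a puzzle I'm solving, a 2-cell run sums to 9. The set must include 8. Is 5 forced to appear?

The only way to make 9 from 2 distinct digits under that restriction is {1,8}, which does not contain 5.

No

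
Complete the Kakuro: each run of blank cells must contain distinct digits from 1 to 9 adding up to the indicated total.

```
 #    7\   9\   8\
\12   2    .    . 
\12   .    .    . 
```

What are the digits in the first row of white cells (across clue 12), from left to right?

R2C1 = 7 − 2 = 5 completes the 7 down.
Nothing is forced directly, so branch on R2C3, whose candidates are 1 or 3 or 6. If R2C3 = 3: then R1C3 would have to be in {1,3,4,6,7,9} for the 12 across but in {5} for the 8 down — contradiction. If R2C3 = 6: then R1C3 would have to be in {1,3,4,6,7,9} for the 12 across but in {2} for the 8 down — contradiction. So R2C3 = 1.
R1C3 = 8 − 1 = 7 completes the 8 down.
R2C2 = 12 − 6 = 6 completes the 12 across.
R1C2 = 12 − 9 = 3 completes the 12 across.

2 3 7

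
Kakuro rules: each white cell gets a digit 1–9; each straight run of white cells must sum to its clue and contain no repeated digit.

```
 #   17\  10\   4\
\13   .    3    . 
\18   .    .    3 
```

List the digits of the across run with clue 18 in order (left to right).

17 in 2 cells must be {8,9}; 4 in 2 cells must be {1,3}.
R1C3 = 4 − 3 = 1 completes the 4 down.
R2C2 = 10 − 3 = 7 completes the 10 down.
R1C1 = 13 − 4 = 9 completes the 13 across.
R2C1 = 18 − 10 = 8 completes the 18 across.

8, 7, 3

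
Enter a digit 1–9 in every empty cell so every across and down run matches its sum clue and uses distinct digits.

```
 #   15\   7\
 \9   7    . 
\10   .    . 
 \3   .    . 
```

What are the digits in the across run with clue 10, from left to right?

3 in 2 cells must be {1,2}; 7 in 3 cells must be {1,2,4}.
R1C2 = 9 − 7 = 2 completes the 9 across.
Given what's placed, R3C1 must be 2 to fit the 3 across and 15 down.
R3C2 = 3 − 2 = 1 completes the 3 across.
R2C1 = 15 − 9 = 6 completes the 15 down.
R2C2 = 10 − 6 = 4 completes the 10 across.

6 4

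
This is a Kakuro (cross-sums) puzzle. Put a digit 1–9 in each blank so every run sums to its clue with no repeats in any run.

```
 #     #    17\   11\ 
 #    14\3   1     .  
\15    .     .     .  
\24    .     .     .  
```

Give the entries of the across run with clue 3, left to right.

3 in 2 cells must be {1,2}; 24 in 3 cells must be {7,8,9}.
R1C3 = 3 − 1 = 2 completes the 3 across.
Given what's placed, R3C3 must be 8 to fit the 24 across and 11 down.
R2C3 = 11 − 10 = 1 completes the 11 down.
R3C1 = 9: the only remaining digit allowed by both the 24 across and the 14 down.
R3C2 = 24 − 17 = 7 completes the 24 across.
R2C1 = 14 − 9 = 5 completes the 14 down.
R2C2 = 15 − 6 = 9 completes the 15 across.

1, 2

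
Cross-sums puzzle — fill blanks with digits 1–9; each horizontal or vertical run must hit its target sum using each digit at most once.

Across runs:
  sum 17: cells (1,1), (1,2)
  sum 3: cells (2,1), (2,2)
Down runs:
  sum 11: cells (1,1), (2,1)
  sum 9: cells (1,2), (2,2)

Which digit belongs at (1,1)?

17 in 2 cells must be {8,9}; 3 in 2 cells must be {1,2}.
The 17 across and the 9 down share only 8, so (1,2) = 8.
The 3 across and the 11 down share only 2, so (2,1) = 2.
(2,2) = 3 − 2 = 1 completes the 3 across.
(1,1) = 17 − 8 = 9 completes the 17 across.

9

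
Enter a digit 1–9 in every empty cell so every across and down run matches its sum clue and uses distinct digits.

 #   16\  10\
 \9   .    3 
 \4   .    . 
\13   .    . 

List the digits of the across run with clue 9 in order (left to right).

4 in 2 cells must be {1,3}.
R1C1 = 9 − 3 = 6 completes the 9 across.
R2C2 = 1: the only remaining digit allowed by both the 4 across and the 10 down.
R3C2 = 10 − 4 = 6 completes the 10 down.
R2C1 = 4 − 1 = 3 completes the 4 across.
R3C1 = 13 − 6 = 7 completes the 13 across.

6 3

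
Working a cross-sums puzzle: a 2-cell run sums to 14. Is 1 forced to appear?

Counterexample: {5,9} sums to 14 without using 1.

No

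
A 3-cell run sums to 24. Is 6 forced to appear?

No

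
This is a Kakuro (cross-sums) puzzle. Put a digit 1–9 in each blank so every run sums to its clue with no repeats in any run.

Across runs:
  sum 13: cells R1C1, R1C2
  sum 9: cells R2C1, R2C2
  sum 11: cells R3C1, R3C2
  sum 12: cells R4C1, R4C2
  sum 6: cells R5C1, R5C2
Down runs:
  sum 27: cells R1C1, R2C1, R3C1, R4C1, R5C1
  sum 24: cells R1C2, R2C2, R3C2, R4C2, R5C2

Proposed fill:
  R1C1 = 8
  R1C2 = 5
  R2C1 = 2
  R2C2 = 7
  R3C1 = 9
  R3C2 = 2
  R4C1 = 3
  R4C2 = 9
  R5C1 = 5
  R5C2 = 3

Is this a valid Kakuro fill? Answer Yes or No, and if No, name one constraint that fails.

No — the across run R5C1–R5C2 sums to 8, not 6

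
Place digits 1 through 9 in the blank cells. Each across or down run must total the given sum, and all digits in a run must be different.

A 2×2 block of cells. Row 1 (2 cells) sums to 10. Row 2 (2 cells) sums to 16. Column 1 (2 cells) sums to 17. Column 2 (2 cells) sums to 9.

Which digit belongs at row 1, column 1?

8

16 in 2 cells must be {7,9}; 17 in 2 cells must be {8,9}.
The 16 across and the 17 down share only 9, so (2,1) = 9.
(2,2) = 16 − 9 = 7 completes the 16 across.
(1,1) = 17 − 9 = 8 completes the 17 down.
(1,2) = 10 − 8 = 2 completes the 10 across.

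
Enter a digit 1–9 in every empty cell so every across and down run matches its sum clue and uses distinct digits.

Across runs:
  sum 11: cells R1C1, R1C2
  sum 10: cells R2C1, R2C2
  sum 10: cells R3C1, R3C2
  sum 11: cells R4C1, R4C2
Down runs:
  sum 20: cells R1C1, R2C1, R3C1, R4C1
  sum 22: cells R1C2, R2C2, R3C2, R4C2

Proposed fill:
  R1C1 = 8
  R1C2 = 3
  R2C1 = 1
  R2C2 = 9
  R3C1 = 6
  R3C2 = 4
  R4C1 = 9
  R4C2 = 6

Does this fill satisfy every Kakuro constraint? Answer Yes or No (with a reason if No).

No — the across run R4C1–R4C2 sums to 15, not 11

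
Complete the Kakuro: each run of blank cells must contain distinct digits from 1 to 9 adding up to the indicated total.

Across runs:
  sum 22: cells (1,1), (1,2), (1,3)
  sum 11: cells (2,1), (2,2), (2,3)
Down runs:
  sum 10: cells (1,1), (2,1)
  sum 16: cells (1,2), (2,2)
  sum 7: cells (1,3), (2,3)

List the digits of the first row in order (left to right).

7, 9, 6

16 in 2 cells must be {7,9}.
The 11 across and the 16 down share only 7, so (2,2) = 7.
(1,2) = 16 − 7 = 9 completes the 16 down.
Nothing is forced directly, so branch on (2,1), whose candidates are 1 or 3. If (2,1) = 1: then (1,1) would have to be in {5,6,7,8} for the 22 across but in {9} for the 10 down — contradiction. So (2,1) = 3.
(1,1) = 10 − 3 = 7 completes the 10 down.
(1,3) = 22 − 16 = 6 completes the 22 across.
(2,3) = 11 − 10 = 1 completes the 11 across.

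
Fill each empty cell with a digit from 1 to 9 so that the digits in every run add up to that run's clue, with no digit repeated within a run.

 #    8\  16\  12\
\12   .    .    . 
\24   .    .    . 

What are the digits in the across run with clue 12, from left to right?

1, 7, 4

24 in 3 cells must be {7,8,9}; 16 in 2 cells must be {7,9}.
The 24 across and the 8 down share only 7, so R2C1 = 7.
Given what's placed, R2C2 must be 9 to fit the 24 across and 16 down.
R2C3 = 24 − 16 = 8 completes the 24 across.
R1C1 = 8 − 7 = 1 completes the 8 down.
R1C2 = 16 − 9 = 7 completes the 16 down.
R1C3 = 12 − 8 = 4 completes the 12 across.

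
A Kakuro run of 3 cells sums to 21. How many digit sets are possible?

3

3 distinct digits from 1–9 sum between 6 and 24.
Enumerating: {4,8,9}, {5,7,9}, {6,7,8}.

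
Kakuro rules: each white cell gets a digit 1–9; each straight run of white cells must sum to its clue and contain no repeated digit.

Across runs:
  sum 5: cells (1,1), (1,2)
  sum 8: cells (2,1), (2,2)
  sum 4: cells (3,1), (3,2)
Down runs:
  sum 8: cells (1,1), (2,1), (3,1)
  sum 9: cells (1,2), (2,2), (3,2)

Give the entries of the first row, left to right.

4 in 2 cells must be {1,3}.
Nothing is forced directly, so branch on (3,1), whose candidates are 1 or 3. If (3,1) = 3: that forces (2,1) = 1, after which (2,2) would have to be in {7} for the 8 across but in {1,2,3,4,5,6} for the 9 down — contradiction. So (3,1) = 1.
(3,2) = 4 − 1 = 3 completes the 4 across.
Nothing is forced directly, so branch on (1,1), whose candidates are 2 or 3 or 4. If (1,1) = 2: then (1,2) would have to be in {3} for the 5 across but in {1,2,4,5} for the 9 down — contradiction. If (1,1) = 3: that forces (1,2) = 2, after which (2,1) would have to be in {1,2,3,5,6,7} for the 8 across but in {4} for the 8 down — contradiction. So (1,1) = 4.
(1,2) = 5 − 4 = 1 completes the 5 across.
(2,1) = 8 − 5 = 3 completes the 8 down.
(2,2) = 8 − 3 = 5 completes the 8 across.

4 1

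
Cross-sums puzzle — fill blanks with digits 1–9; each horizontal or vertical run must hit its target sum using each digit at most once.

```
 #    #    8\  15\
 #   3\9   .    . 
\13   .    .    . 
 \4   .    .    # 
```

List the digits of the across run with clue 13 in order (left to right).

4 in 2 cells must be {1,3}; 3 in 2 cells must be {1,2}.
The 4 across and the 3 down share only 1, so R3C1 = 1.
R3C2 = 4 − 1 = 3 completes the 4 across.
R2C1 = 3 − 1 = 2 completes the 3 down.
R2C2 = 4: the only remaining digit allowed by both the 13 across and the 8 down.
R2C3 = 13 − 6 = 7 completes the 13 across.
R1C2 = 8 − 7 = 1 completes the 8 down.
R1C3 = 9 − 1 = 8 completes the 9 across.

2, 4, 7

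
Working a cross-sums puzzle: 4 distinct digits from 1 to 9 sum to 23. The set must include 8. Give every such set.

4 distinct digits from 1–9 sum between 10 and 30.
Keeping only sets containing 8.

{1,5,8,9}; {2,4,8,9}; {2,6,7,8}; {3,5,7,8}; {4,5,6,8}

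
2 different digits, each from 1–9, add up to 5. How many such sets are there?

2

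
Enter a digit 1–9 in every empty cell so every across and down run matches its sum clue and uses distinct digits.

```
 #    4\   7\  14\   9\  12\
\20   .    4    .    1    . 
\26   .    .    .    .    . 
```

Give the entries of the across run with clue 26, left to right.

4 in 2 cells must be {1,3}.
Given what's placed, R1C1 must be 3 to fit the 20 across and 4 down.
R1C3 = 5: the only remaining digit allowed by both the 20 across and the 14 down.
R1C5 = 20 − 13 = 7 completes the 20 across.
R2C1 = 4 − 3 = 1 completes the 4 down.
R2C2 = 7 − 4 = 3 completes the 7 down.
R2C3 = 14 − 5 = 9 completes the 14 down.
R2C4 = 9 − 1 = 8 completes the 9 down.
R2C5 = 26 − 21 = 5 completes the 26 across.

1, 3, 9, 8, 5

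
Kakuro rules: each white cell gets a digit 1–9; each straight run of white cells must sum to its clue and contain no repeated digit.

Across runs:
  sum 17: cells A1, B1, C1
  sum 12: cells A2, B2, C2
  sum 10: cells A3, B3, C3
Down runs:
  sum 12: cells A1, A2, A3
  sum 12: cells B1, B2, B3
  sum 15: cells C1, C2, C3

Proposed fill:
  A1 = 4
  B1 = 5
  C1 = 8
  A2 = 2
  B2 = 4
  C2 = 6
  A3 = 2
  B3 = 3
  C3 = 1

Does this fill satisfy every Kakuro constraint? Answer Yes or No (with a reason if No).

No — the down run A1–A3 sums to 8, not 12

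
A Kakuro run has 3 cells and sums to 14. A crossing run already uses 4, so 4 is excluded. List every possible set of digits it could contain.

{1,5,8}; {1,6,7}; {2,3,9}; {2,5,7}; {3,5,6}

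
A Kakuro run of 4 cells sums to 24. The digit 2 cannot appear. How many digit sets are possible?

6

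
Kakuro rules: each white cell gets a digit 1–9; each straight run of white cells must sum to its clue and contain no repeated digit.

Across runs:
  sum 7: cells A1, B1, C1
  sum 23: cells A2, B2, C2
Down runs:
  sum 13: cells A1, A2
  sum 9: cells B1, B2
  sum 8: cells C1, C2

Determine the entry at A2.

9

7 in 3 cells must be {1,2,4}; 23 in 3 cells must be {6,8,9}.
The 7 across and the 13 down share only 4, so A1 = 4.
A2 = 13 − 4 = 9 completes the 13 down.
Given what's placed, C2 must be 6 to fit the 23 across and 8 down.
C1 = 8 − 6 = 2 completes the 8 down.
B2 = 23 − 15 = 8 completes the 23 across.
B1 = 7 − 6 = 1 completes the 7 across.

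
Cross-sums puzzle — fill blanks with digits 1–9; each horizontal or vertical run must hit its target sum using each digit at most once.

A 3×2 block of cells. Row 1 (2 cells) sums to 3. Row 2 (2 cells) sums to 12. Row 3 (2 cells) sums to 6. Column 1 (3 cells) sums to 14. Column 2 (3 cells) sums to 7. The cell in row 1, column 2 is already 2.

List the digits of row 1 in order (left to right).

1 2

3 in 2 cells must be {1,2}; 7 in 3 cells must be {1,2,4}.
(1,1) = 3 − 2 = 1 completes the 3 across.
Given what's placed, (2,2) must be 4 to fit the 12 across and 7 down.
(3,2) = 7 − 6 = 1 completes the 7 down.
(2,1) = 12 − 4 = 8 completes the 12 across.
(3,1) = 6 − 1 = 5 completes the 6 across.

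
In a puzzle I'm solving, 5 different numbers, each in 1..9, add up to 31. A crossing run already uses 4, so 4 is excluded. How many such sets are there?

5 distinct digits from 1–9 sum between 15 and 35.
Dropping sets that contain 4.
Enumerating: {1,6,7,8,9}, {2,5,7,8,9}, {3,5,6,8,9}.

3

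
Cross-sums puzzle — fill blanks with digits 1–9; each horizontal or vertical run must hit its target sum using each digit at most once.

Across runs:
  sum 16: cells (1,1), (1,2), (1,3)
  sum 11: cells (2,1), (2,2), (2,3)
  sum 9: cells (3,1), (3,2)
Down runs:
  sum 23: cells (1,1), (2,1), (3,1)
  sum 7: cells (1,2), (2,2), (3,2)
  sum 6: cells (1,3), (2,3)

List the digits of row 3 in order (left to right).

8, 1

23 in 3 cells must be {6,8,9}; 7 in 3 cells must be {1,2,4}.
Nothing is forced directly, so branch on (2,1), whose candidates are 6 or 8. If (2,1) = 8: that forces (3,1) = 6, after which (3,2) would have to be in {3} for the 9 across but in {1,2,4} for the 7 down — contradiction. So (2,1) = 6.
Given what's placed, (3,1) must be 8 to fit the 9 across and 23 down.
(3,2) = 9 − 8 = 1 completes the 9 across.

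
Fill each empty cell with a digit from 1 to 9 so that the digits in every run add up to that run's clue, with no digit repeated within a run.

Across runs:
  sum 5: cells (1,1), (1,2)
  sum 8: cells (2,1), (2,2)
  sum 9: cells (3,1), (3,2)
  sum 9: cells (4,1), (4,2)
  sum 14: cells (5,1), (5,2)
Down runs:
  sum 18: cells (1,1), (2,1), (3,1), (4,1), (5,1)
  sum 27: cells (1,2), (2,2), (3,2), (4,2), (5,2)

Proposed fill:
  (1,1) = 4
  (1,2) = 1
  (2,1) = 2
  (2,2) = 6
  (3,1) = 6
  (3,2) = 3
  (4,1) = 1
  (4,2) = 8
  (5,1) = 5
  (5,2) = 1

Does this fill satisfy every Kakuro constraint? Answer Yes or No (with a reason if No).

No — the down run (1,2)–(5,2) sums to 19, not 27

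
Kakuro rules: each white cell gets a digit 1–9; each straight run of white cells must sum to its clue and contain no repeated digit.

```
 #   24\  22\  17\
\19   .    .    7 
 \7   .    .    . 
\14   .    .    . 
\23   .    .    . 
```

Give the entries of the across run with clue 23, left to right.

8 9 6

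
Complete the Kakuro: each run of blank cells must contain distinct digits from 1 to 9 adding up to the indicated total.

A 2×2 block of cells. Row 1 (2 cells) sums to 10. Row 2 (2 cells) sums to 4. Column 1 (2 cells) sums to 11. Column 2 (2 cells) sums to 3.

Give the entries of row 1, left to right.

8, 2

4 in 2 cells must be {1,3}; 3 in 2 cells must be {1,2}.
The 4 across and the 11 down share only 3, so (2,1) = 3.
(2,2) = 4 − 3 = 1 completes the 4 across.
(1,1) = 11 − 3 = 8 completes the 11 down.
(1,2) = 10 − 8 = 2 completes the 10 across.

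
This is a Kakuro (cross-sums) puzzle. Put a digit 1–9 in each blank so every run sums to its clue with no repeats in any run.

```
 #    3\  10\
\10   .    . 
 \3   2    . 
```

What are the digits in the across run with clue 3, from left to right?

2, 1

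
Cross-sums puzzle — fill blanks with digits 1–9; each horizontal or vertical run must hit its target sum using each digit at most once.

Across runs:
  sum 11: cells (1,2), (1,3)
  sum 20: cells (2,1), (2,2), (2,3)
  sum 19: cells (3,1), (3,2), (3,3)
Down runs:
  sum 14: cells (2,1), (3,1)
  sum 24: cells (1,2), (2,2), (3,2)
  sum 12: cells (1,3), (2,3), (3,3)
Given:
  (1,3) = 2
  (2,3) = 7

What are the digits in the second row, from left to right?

24 in 3 cells must be {7,8,9}.
(1,2) = 11 − 2 = 9 completes the 11 across.
Given what's placed, (2,2) must be 8 to fit the 20 across and 24 down.
(3,2) = 24 − 17 = 7 completes the 24 down.
(3,3) = 12 − 9 = 3 completes the 12 down.
(2,1) = 20 − 15 = 5 completes the 20 across.
(3,1) = 19 − 10 = 9 completes the 19 across.

5 8 7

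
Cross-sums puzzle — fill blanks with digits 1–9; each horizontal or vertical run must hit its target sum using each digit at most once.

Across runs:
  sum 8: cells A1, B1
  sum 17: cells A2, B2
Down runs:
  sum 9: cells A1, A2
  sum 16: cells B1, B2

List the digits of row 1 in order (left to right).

17 in 2 cells must be {8,9}; 16 in 2 cells must be {7,9}.
The 8 across and the 16 down share only 7, so B1 = 7.
The 17 across and the 9 down share only 8, so A2 = 8.
B2 = 17 − 8 = 9 completes the 17 across.
A1 = 8 − 7 = 1 completes the 8 across.

1, 7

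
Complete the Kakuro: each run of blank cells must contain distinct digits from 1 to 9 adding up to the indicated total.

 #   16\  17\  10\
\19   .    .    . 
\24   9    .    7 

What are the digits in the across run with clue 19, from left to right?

7, 9, 3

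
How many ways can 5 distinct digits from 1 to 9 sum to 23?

11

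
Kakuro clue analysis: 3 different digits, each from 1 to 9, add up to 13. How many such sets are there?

7

3 distinct digits from 1–9 sum between 6 and 24.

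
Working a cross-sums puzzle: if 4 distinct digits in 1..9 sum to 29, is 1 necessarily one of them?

The only way to make 29 from 4 distinct digits is {5,7,8,9}, which does not contain 1.

No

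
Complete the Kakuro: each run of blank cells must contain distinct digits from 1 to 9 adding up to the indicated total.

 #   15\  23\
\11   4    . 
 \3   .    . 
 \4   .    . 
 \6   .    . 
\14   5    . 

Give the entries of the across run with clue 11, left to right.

4 7

3 in 2 cells must be {1,2}; 4 in 2 cells must be {1,3}; 15 in 5 cells must be {1,2,3,4,5}.
R1C2 = 11 − 4 = 7 completes the 11 across.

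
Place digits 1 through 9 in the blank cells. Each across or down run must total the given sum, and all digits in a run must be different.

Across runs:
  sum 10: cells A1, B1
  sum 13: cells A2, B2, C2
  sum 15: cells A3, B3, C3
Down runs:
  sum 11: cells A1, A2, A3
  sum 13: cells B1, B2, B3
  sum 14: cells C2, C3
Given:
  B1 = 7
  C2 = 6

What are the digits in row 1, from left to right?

A1 = 10 − 7 = 3 completes the 10 across.
A2 = 2: the only remaining digit allowed by both the 13 across and the 11 down.
B2 = 13 − 8 = 5 completes the 13 across.
A3 = 11 − 5 = 6 completes the 11 down.
B3 = 13 − 12 = 1 completes the 13 down.
C3 = 15 − 7 = 8 completes the 15 across.

3, 7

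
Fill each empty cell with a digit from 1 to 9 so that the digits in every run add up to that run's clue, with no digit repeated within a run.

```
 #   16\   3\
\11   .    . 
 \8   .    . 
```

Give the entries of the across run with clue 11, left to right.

16 in 2 cells must be {7,9}; 3 in 2 cells must be {1,2}.
The 11 across and the 3 down share only 2, so R1C2 = 2.
The 8 across and the 16 down share only 7, so R2C1 = 7.
R2C2 = 8 − 7 = 1 completes the 8 across.
R1C1 = 11 − 2 = 9 completes the 11 across.

9 2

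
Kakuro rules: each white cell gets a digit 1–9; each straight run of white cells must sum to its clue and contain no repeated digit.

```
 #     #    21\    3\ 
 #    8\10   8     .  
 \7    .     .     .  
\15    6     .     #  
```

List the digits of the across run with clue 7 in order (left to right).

2, 4, 1

7 in 3 cells must be {1,2,4}; 3 in 2 cells must be {1,2}.
R1C3 = 10 − 8 = 2 completes the 10 across.
R2C1 = 8 − 6 = 2 completes the 8 down.
Given what's placed, R2C2 must be 4 to fit the 7 across and 21 down.
R2C3 = 7 − 6 = 1 completes the 7 across.
R3C2 = 15 − 6 = 9 completes the 15 across.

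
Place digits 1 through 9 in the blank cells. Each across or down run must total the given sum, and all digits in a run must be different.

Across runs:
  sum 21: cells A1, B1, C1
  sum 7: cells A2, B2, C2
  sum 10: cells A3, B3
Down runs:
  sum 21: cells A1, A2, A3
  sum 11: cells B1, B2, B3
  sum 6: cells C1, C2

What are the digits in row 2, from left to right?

4, 1, 2

7 in 3 cells must be {1,2,4}.
Only 4 fits A2 under both its across sum 7 and down sum 21.
Nothing is forced directly, so branch on C1, whose candidates are 4 or 5. If C1 = 5: that forces A1 = 9, B1 = 7, B2 = 1, after which C2 would have to be in {2} for the 7 across but in {1} for the 6 down — contradiction. So C1 = 4.
B1 = 8: the only remaining digit allowed by both the 21 across and the 11 down.
C2 = 6 − 4 = 2 completes the 6 down.
A1 = 21 − 12 = 9 completes the 21 across.
B2 = 7 − 6 = 1 completes the 7 across.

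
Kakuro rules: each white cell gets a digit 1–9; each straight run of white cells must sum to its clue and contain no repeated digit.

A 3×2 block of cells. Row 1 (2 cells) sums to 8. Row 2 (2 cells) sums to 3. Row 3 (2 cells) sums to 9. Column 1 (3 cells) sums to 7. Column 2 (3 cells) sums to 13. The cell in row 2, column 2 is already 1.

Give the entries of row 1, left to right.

3 in 2 cells must be {1,2}; 7 in 3 cells must be {1,2,4}.
(2,1) = 3 − 1 = 2 completes the 3 across.
(1,1) = 1: the only remaining digit allowed by both the 8 across and the 7 down.
(1,2) = 8 − 1 = 7 completes the 8 across.
(3,1) = 7 − 3 = 4 completes the 7 down.
(3,2) = 9 − 4 = 5 completes the 9 across.

1 7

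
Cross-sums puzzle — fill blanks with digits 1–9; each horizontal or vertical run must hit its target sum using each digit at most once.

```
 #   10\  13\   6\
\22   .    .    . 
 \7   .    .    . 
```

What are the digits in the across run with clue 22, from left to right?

7 in 3 cells must be {1,2,4}.
The 22 across and the 6 down share only 5, so R1C3 = 5.
The 7 across and the 13 down share only 4, so R2C2 = 4.
R2C3 = 6 − 5 = 1 completes the 6 down.
R1C2 = 13 − 4 = 9 completes the 13 down.
R2C1 = 7 − 5 = 2 completes the 7 across.
R1C1 = 22 − 14 = 8 completes the 22 across.

8, 9, 5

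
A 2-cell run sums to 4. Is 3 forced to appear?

Yes

The only way to make 4 from 2 distinct digits is {1,3}, which contains 3.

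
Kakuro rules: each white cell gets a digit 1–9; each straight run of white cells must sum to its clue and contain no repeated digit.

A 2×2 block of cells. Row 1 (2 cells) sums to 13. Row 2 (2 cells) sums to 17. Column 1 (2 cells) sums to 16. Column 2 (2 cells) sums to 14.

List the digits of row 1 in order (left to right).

7, 6

17 in 2 cells must be {8,9}; 16 in 2 cells must be {7,9}.
The 17 across and the 16 down share only 9, so (2,1) = 9.
(2,2) = 17 − 9 = 8 completes the 17 across.
(1,1) = 16 − 9 = 7 completes the 16 down.
(1,2) = 13 − 7 = 6 completes the 13 across.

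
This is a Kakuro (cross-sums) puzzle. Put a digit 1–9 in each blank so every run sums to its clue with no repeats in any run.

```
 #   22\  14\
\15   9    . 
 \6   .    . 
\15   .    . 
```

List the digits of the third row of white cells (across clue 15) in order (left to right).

8 7

R1C2 = 15 − 9 = 6 completes the 15 across.
Given what's placed, R2C1 must be 5 to fit the 6 across and 22 down.
R2C2 = 6 − 5 = 1 completes the 6 across.
R3C1 = 22 − 14 = 8 completes the 22 down.
R3C2 = 15 − 8 = 7 completes the 15 across.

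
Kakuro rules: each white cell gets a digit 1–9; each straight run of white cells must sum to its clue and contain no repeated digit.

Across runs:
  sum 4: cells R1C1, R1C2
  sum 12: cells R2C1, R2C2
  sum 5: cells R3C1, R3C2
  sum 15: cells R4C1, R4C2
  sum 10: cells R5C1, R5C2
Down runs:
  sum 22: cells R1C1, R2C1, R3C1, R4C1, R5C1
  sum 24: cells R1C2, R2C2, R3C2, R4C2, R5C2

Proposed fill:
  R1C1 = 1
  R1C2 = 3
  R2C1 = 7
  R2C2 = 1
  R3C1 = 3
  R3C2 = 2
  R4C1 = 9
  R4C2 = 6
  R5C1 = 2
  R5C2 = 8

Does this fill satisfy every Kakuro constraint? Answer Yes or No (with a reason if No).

No — the across run R2C1–R2C2 sums to 8, not 12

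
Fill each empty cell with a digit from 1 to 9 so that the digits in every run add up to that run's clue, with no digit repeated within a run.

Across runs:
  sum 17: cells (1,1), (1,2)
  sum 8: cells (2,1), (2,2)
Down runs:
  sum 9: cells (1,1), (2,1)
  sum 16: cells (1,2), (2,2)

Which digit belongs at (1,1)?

8

17 in 2 cells must be {8,9}; 16 in 2 cells must be {7,9}.
The 17 across and the 9 down share only 8, so (1,1) = 8.
(1,2) = 17 − 8 = 9 completes the 17 across.
(2,1) = 9 − 8 = 1 completes the 9 down.
(2,2) = 8 − 1 = 7 completes the 8 across.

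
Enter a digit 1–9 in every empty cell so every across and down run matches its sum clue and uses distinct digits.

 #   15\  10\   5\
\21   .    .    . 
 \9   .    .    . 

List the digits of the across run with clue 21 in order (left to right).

9 8 4

The 21 across and the 5 down share only 4, so R1C3 = 4.
The 9 across and the 15 down share only 6, so R2C1 = 6.
R2C3 = 5 − 4 = 1 completes the 5 down.
R1C1 = 15 − 6 = 9 completes the 15 down.
R1C2 = 21 − 13 = 8 completes the 21 across.
R2C2 = 9 − 7 = 2 completes the 9 across.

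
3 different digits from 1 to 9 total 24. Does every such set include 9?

Yes

The only way to make 24 from 3 distinct digits is {7,8,9}, which contains 9.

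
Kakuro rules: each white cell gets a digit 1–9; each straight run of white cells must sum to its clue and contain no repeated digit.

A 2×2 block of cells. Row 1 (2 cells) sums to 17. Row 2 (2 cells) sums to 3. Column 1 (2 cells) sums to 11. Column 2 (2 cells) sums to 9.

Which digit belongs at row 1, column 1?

9

17 in 2 cells must be {8,9}; 3 in 2 cells must be {1,2}.
The 17 across and the 9 down share only 8, so (1,2) = 8.
The 3 across and the 11 down share only 2, so (2,1) = 2.
(2,2) = 3 − 2 = 1 completes the 3 across.
(1,1) = 17 − 8 = 9 completes the 17 across.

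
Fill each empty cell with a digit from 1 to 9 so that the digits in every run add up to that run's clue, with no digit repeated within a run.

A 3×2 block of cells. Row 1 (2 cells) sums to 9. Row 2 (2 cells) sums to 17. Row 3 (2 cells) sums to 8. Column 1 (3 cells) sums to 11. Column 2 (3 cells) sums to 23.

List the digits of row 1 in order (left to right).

17 in 2 cells must be {8,9}; 23 in 3 cells must be {6,8,9}.
The 17 across and the 11 down share only 8, so (2,1) = 8.
(2,2) = 17 − 8 = 9 completes the 17 across.
Given what's placed, (3,2) must be 6 to fit the 8 across and 23 down.
(1,2) = 23 − 15 = 8 completes the 23 down.
(3,1) = 8 − 6 = 2 completes the 8 across.
(1,1) = 9 − 8 = 1 completes the 9 across.

1 8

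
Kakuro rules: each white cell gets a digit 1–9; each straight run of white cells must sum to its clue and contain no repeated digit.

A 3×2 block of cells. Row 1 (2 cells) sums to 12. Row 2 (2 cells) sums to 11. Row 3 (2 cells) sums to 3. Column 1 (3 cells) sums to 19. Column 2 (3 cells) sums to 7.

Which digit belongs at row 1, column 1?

8

3 in 2 cells must be {1,2}; 7 in 3 cells must be {1,2,4}.
The 12 across and the 7 down share only 4, so (1,2) = 4.
Given what's placed, (2,2) must be 2 to fit the 11 across and 7 down.
(3,1) = 2: only digit in both the 3-across and 19-down candidate sets.
(3,2) = 3 − 2 = 1 completes the 3 across.
(1,1) = 12 − 4 = 8 completes the 12 across.
(2,1) = 11 − 2 = 9 completes the 11 across.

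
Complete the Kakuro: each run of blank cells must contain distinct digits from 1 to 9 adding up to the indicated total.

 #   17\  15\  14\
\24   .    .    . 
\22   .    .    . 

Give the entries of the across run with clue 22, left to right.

9 8 5

24 in 3 cells must be {7,8,9}; 17 in 2 cells must be {8,9}.
Nothing is forced directly, so branch on R1C1, whose candidates are 8 or 9. If R1C1 = 9: that forces R1C3 = 8, R2C1 = 8, R2C2 = 9, after which R2C3 would have to be in {5} for the 22 across but in {6} for the 14 down — contradiction. So R1C1 = 8.
Given what's placed, R1C3 must be 9 to fit the 24 across and 14 down.
R2C1 = 17 − 8 = 9 completes the 17 down.
R2C3 = 14 − 9 = 5 completes the 14 down.
R1C2 = 24 − 17 = 7 completes the 24 across.
R2C2 = 22 − 14 = 8 completes the 22 across.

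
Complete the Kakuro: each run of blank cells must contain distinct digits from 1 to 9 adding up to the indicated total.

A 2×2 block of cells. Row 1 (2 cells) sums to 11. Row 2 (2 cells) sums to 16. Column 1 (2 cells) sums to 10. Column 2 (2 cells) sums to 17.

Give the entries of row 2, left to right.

7 9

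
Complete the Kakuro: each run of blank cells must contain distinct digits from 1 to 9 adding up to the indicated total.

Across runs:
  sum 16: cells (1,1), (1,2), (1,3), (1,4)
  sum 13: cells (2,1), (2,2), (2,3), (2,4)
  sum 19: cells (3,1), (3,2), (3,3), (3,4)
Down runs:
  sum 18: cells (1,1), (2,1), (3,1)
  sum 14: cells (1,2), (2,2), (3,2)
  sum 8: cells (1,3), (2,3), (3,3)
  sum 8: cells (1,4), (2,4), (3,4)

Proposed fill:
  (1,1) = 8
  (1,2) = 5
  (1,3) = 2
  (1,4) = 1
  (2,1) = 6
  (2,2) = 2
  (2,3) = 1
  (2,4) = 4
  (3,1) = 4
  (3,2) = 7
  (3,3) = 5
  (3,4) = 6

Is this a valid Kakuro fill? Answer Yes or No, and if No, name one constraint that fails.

No — the down run (1,4)–(3,4) sums to 11, not 8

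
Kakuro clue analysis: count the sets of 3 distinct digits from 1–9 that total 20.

4

3 distinct digits from 1–9 sum between 6 and 24.
Enumerating: {3,8,9}, {4,7,9}, {5,6,9}, {5,7,8}.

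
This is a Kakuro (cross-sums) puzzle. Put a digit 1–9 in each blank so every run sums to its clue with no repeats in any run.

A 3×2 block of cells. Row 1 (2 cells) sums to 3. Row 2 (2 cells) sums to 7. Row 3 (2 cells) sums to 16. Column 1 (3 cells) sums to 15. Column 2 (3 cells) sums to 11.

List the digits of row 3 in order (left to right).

3 in 2 cells must be {1,2}; 16 in 2 cells must be {7,9}.
The 16 across and the 11 down share only 7, so (3,2) = 7.
Given what's placed, (1,2) must be 1 to fit the 3 across and 11 down.
(2,2) = 11 − 8 = 3 completes the 11 down.
(3,1) = 16 − 7 = 9 completes the 16 across.
(1,1) = 3 − 1 = 2 completes the 3 across.
(2,1) = 7 − 3 = 4 completes the 7 across.

9, 7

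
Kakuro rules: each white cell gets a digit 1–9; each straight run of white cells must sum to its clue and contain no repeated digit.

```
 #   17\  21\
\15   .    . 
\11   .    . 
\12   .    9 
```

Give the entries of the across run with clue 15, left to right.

R3C1 = 12 − 9 = 3 completes the 12 across.
No cell is forced outright now. R1C2 can only be 7 or 8 (the digits allowed by both its 15 across and its 21 down). If R1C2 = 8: then R1C1 would have to be in {7} for the 15 across but in {5,6,8,9} for the 17 down — contradiction. So R1C2 = 7.
R1C1 = 15 − 7 = 8 completes the 15 across.
R2C1 = 17 − 11 = 6 completes the 17 down.
R2C2 = 11 − 6 = 5 completes the 11 across.

8, 7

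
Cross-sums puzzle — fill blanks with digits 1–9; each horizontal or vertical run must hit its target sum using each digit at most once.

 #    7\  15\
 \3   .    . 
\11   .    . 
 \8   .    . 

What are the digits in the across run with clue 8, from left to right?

2, 6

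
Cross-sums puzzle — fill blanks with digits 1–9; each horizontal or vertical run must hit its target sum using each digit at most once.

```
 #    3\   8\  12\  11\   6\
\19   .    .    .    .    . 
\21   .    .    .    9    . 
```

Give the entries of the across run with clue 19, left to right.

1 3 8 2 5

3 in 2 cells must be {1,2}.
R1C4 = 11 − 9 = 2 completes the 11 down.
R1C1 = 1: the only remaining digit allowed by both the 19 across and the 3 down.
R2C1 = 3 − 1 = 2 completes the 3 down.
Nothing is forced directly, so branch on R1C5, whose candidates are 4 or 5. If R1C5 = 4: then R2C5 would have to be in {1,3,4,5,6} for the 21 across but in {2} for the 6 down — contradiction. So R1C5 = 5.
R2C5 = 6 − 5 = 1 completes the 6 down.
Nothing is forced directly, so branch on R1C2, whose candidates are 3 or 7. If R1C2 = 7: that forces R1C3 = 4, after which R2C2 would have to be in {3,4,5,6} for the 21 across but in {1} for the 8 down — contradiction. So R1C2 = 3.
R1C3 = 19 − 11 = 8 completes the 19 across.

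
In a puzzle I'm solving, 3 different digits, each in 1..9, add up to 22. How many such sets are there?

2

3 distinct digits from 1–9 sum between 6 and 24.
Enumerating: {5,8,9}, {6,7,9}.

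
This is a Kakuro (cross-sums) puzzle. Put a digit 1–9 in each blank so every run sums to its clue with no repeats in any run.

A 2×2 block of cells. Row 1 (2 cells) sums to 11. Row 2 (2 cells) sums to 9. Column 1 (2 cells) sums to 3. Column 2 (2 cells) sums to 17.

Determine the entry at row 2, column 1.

1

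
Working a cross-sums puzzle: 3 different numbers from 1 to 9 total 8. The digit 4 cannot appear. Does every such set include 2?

The only way to make 8 from 3 distinct digits under that restriction is {1,2,5}, which contains 2.

Yes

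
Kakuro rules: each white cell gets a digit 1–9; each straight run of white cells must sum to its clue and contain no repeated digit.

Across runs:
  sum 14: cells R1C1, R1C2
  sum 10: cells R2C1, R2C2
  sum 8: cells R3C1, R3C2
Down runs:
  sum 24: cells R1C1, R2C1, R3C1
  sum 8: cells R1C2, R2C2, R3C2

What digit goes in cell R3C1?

24 in 3 cells must be {7,8,9}.
The 14 across and the 8 down share only 5, so R1C2 = 5.
The 8 across and the 24 down share only 7, so R3C1 = 7.
R3C2 = 8 − 7 = 1 completes the 8 across.
R1C1 = 14 − 5 = 9 completes the 14 across.
R2C1 = 24 − 16 = 8 completes the 24 down.
R2C2 = 10 − 8 = 2 completes the 10 across.

7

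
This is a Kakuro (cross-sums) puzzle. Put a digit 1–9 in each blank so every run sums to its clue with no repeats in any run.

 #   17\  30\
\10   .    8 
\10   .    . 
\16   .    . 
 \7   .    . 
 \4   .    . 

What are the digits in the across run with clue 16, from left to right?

16 in 2 cells must be {7,9}; 4 in 2 cells must be {1,3}.
R1C1 = 10 − 8 = 2 completes the 10 across.
R3C1 = 7: the only remaining digit allowed by both the 16 across and the 17 down.
R3C2 = 16 − 7 = 9 completes the 16 across.

7, 9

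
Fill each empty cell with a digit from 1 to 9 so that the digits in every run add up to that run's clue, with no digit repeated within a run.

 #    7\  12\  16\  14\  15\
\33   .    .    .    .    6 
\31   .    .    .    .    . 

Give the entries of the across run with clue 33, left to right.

16 in 2 cells must be {7,9}.
Given what's placed, R1C1 must be 3 to fit the 33 across and 7 down.
R2C1 = 7 − 3 = 4 completes the 7 down.
R2C5 = 15 − 6 = 9 completes the 15 down.
R2C3 = 7: the only remaining digit allowed by both the 31 across and the 16 down.
R1C3 = 16 − 7 = 9 completes the 16 down.
Given what's placed, R1C4 must be 8 to fit the 33 across and 14 down.
R2C4 = 14 − 8 = 6 completes the 14 down.
R1C2 = 33 − 26 = 7 completes the 33 across.

3 7 9 8 6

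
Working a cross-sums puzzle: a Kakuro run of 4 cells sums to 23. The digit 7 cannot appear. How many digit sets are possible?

4 distinct digits from 1–9 sum between 10 and 30.
Dropping sets that contain 7.
Enumerating: {1,5,8,9}, {2,4,8,9}, {3,5,6,9}, {4,5,6,8}.

4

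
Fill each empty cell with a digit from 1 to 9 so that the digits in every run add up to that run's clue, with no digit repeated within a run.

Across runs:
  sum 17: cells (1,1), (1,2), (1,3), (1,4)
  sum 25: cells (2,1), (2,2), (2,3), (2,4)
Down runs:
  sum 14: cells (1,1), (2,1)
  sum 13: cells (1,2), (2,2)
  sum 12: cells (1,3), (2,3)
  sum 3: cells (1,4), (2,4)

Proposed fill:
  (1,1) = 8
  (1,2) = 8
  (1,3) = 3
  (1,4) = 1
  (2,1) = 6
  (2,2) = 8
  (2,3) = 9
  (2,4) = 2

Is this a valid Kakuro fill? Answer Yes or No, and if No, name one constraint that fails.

No — the across run (1,1)–(1,4) sums to 20, not 17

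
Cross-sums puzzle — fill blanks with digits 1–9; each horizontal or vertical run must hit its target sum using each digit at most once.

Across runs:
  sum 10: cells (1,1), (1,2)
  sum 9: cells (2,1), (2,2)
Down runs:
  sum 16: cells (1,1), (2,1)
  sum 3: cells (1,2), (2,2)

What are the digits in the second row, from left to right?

16 in 2 cells must be {7,9}; 3 in 2 cells must be {1,2}.
The 9 across and the 16 down share only 7, so (2,1) = 7.
(2,2) = 9 − 7 = 2 completes the 9 across.
(1,1) = 16 − 7 = 9 completes the 16 down.
(1,2) = 10 − 9 = 1 completes the 10 across.

7 2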